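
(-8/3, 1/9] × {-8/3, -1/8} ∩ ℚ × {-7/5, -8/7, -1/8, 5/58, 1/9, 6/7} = (ℚ ∩ (-8/3, 1/9]) × {-1/8}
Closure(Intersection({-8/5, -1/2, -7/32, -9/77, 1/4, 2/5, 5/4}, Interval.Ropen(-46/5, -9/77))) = {-8/5, -1/2, -7/32}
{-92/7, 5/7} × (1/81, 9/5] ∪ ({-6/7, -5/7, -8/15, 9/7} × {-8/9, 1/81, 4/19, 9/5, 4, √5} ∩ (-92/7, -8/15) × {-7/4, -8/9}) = ({-6/7, -5/7} × {-8/9}) ∪ ({-92/7, 5/7} × (1/81, 9/5])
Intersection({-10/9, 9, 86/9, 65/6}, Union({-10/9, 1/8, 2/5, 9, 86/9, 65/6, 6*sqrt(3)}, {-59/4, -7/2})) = {-10/9, 9, 86/9, 65/6}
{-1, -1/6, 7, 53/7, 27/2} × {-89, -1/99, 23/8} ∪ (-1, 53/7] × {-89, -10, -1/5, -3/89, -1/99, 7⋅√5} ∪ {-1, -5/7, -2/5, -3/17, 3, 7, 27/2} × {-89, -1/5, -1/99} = ({-1, -1/6, 7, 53/7, 27/2} × {-89, -1/99, 23/8}) ∪ ({-1, -5/7, -2/5, -3/17, 3, 7, 27/2} × {-89, -1/5, -1/99}) ∪ ((-1, 53/7] × {-89, -10, -1/5, -3/89, -1/99, 7⋅√5})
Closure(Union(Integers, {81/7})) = Union({81/7}, Integers)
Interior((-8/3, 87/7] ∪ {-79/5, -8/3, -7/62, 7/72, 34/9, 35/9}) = (-8/3, 87/7)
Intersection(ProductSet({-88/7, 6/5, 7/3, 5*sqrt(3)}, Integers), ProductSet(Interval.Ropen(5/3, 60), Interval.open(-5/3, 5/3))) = ProductSet({7/3, 5*sqrt(3)}, Range(-1, 2, 1))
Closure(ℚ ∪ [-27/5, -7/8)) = ℚ ∪ (-∞, ∞)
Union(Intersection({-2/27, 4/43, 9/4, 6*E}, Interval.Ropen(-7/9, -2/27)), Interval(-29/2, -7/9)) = Interval(-29/2, -7/9)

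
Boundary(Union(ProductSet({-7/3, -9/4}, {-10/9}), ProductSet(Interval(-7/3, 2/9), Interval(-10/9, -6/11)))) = Union(ProductSet({-7/3, 2/9}, Interval(-10/9, -6/11)), ProductSet(Interval(-7/3, 2/9), {-10/9, -6/11}))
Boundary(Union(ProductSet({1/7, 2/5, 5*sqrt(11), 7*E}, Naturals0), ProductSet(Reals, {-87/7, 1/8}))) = Union(ProductSet({1/7, 2/5, 5*sqrt(11), 7*E}, Naturals0), ProductSet(Reals, {-87/7, 1/8}))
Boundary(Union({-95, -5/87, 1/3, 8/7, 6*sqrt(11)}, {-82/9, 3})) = {-95, -82/9, -5/87, 1/3, 8/7, 3, 6*sqrt(11)}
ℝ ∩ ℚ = ℚ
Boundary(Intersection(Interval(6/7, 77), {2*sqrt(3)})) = {2*sqrt(3)}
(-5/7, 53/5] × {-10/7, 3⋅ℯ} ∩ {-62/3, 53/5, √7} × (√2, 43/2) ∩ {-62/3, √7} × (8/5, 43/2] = {√7} × {3⋅ℯ}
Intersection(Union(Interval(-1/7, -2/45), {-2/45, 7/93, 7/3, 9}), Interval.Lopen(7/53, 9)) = {7/3, 9}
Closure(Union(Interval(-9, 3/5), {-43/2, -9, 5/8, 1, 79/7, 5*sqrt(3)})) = Union({-43/2, 5/8, 1, 79/7, 5*sqrt(3)}, Interval(-9, 3/5))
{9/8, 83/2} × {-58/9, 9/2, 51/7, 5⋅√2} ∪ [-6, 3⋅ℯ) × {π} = ([-6, 3⋅ℯ) × {π}) ∪ ({9/8, 83/2} × {-58/9, 9/2, 51/7, 5⋅√2})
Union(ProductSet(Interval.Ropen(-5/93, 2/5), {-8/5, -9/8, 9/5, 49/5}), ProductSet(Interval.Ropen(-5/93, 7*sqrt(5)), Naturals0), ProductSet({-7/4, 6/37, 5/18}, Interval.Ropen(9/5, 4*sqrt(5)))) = Union(ProductSet({-7/4, 6/37, 5/18}, Interval.Ropen(9/5, 4*sqrt(5))), ProductSet(Interval.Ropen(-5/93, 2/5), {-8/5, -9/8, 9/5, 49/5}), ProductSet(Interval.Ropen(-5/93, 7*sqrt(5)), Naturals0))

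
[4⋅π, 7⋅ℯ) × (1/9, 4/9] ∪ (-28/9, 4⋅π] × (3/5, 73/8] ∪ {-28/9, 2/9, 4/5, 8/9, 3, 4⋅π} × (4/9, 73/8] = ((-28/9, 4⋅π] × (3/5, 73/8]) ∪ ({-28/9, 2/9, 4/5, 8/9, 3, 4⋅π} × (4/9, 73/8]) ∪ ([4⋅π, 7⋅ℯ) × (1/9, 4/9])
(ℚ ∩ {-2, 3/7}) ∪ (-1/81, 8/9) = {-2} ∪ (-1/81, 8/9)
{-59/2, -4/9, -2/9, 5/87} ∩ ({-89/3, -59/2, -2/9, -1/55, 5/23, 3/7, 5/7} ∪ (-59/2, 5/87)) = {-59/2, -4/9, -2/9}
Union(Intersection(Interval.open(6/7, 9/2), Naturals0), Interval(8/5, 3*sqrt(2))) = Union(Interval(8/5, 3*sqrt(2)), Range(1, 5, 1))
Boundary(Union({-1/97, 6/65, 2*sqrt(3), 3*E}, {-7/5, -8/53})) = {-7/5, -8/53, -1/97, 6/65, 2*sqrt(3), 3*E}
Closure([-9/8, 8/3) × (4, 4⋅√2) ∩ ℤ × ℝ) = {-1, 0, 1, 2} × [4, 4⋅√2]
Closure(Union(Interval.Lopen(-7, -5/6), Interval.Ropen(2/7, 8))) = Union(Interval(-7, -5/6), Interval(2/7, 8))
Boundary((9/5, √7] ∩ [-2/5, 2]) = {9/5, 2}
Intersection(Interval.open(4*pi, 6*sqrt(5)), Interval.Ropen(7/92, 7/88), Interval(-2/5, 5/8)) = EmptySet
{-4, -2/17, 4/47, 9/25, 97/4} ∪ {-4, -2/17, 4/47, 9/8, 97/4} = {-4, -2/17, 4/47, 9/25, 9/8, 97/4}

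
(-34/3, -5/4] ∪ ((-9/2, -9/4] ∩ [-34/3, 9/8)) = (-34/3, -5/4]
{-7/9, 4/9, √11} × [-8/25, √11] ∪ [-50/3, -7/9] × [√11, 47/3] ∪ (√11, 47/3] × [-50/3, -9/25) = ([-50/3, -7/9] × [√11, 47/3]) ∪ ((√11, 47/3] × [-50/3, -9/25)) ∪ ({-7/9, 4/9, √11} × [-8/25, √11])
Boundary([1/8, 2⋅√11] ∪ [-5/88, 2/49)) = {-5/88, 2/49, 1/8, 2⋅√11}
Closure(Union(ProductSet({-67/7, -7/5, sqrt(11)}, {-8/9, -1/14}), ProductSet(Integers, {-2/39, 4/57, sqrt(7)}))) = Union(ProductSet({-67/7, -7/5, sqrt(11)}, {-8/9, -1/14}), ProductSet(Integers, {-2/39, 4/57, sqrt(7)}))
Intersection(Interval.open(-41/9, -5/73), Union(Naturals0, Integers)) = Range(-4, 0, 1)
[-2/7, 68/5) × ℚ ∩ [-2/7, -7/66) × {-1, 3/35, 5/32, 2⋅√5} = [-2/7, -7/66) × {-1, 3/35, 5/32}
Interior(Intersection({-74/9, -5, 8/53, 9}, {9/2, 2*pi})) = EmptySet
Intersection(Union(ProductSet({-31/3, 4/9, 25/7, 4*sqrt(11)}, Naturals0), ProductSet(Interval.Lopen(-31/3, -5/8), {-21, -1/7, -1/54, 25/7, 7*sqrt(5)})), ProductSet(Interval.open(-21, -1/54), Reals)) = Union(ProductSet({-31/3}, Naturals0), ProductSet(Interval.Lopen(-31/3, -5/8), {-21, -1/7, -1/54, 25/7, 7*sqrt(5)}))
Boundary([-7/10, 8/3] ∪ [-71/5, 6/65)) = {-71/5, 8/3}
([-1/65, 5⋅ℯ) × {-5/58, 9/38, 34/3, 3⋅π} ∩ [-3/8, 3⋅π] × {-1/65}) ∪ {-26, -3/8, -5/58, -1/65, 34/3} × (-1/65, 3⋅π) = {-26, -3/8, -5/58, -1/65, 34/3} × (-1/65, 3⋅π)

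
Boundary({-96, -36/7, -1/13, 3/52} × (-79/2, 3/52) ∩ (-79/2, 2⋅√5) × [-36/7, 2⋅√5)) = {-36/7, -1/13, 3/52} × [-36/7, 3/52]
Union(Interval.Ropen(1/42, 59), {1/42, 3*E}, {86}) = Union({86}, Interval.Ropen(1/42, 59))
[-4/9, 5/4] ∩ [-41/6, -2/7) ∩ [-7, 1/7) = [-4/9, -2/7)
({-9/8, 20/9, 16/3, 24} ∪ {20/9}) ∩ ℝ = {-9/8, 20/9, 16/3, 24}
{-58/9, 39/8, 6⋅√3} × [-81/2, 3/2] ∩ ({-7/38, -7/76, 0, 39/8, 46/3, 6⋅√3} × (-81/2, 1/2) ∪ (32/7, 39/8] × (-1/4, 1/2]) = ({39/8} × (-1/4, 1/2]) ∪ ({39/8, 6⋅√3} × (-81/2, 1/2))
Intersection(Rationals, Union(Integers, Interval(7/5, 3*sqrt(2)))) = Union(Integers, Intersection(Interval(7/5, 3*sqrt(2)), Rationals))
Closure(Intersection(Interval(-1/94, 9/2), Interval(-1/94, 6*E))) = Interval(-1/94, 9/2)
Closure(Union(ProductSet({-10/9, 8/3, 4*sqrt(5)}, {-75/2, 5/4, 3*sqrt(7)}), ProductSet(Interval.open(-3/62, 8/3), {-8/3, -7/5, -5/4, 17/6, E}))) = Union(ProductSet({-10/9, 8/3, 4*sqrt(5)}, {-75/2, 5/4, 3*sqrt(7)}), ProductSet(Interval(-3/62, 8/3), {-8/3, -7/5, -5/4, 17/6, E}))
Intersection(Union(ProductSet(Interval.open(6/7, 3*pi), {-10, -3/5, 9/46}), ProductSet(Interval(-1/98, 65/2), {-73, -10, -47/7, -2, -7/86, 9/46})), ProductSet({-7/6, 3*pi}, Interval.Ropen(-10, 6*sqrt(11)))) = ProductSet({3*pi}, {-10, -47/7, -2, -7/86, 9/46})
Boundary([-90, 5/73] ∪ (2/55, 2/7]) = {-90, 2/7}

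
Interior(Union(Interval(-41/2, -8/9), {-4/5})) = Interval.open(-41/2, -8/9)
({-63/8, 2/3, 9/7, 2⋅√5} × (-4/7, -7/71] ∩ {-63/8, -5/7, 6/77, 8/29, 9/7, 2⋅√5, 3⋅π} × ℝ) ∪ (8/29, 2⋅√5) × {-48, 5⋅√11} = ({-63/8, 9/7, 2⋅√5} × (-4/7, -7/71]) ∪ ((8/29, 2⋅√5) × {-48, 5⋅√11})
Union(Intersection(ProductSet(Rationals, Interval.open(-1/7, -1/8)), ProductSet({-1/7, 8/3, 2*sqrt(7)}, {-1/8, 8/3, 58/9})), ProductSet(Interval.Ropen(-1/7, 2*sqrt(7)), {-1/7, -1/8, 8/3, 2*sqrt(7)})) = ProductSet(Interval.Ropen(-1/7, 2*sqrt(7)), {-1/7, -1/8, 8/3, 2*sqrt(7)})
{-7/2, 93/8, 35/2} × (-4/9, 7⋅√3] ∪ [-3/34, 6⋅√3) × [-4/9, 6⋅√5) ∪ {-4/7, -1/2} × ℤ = ({-4/7, -1/2} × ℤ) ∪ ({-7/2, 93/8, 35/2} × (-4/9, 7⋅√3]) ∪ ([-3/34, 6⋅√3) × [-4/9, 6⋅√5))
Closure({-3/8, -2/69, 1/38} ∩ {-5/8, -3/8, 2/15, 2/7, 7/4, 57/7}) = {-3/8}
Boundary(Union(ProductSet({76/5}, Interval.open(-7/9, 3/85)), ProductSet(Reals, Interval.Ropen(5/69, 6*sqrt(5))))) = Union(ProductSet({76/5}, Interval(-7/9, 3/85)), ProductSet(Reals, {5/69, 6*sqrt(5)}))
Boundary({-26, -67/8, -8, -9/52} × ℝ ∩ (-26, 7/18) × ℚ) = {-67/8, -8, -9/52} × ℝ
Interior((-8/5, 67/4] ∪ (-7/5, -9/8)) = (-8/5, 67/4)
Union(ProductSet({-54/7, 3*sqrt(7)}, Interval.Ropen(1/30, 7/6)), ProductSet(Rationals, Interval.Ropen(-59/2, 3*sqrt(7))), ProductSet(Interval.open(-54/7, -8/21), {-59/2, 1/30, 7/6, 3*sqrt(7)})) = Union(ProductSet({-54/7, 3*sqrt(7)}, Interval.Ropen(1/30, 7/6)), ProductSet(Interval.open(-54/7, -8/21), {-59/2, 1/30, 7/6, 3*sqrt(7)}), ProductSet(Rationals, Interval.Ropen(-59/2, 3*sqrt(7))))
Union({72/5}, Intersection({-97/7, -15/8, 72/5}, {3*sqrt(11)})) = {72/5}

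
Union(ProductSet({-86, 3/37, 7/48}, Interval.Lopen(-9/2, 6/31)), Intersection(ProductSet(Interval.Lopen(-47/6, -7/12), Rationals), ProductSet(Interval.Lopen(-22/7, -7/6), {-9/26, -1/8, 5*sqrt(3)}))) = Union(ProductSet({-86, 3/37, 7/48}, Interval.Lopen(-9/2, 6/31)), ProductSet(Interval.Lopen(-22/7, -7/6), {-9/26, -1/8}))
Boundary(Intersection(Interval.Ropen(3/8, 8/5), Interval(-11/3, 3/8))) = {3/8}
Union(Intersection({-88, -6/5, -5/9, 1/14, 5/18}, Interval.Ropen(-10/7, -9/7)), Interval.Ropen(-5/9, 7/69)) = Interval.Ropen(-5/9, 7/69)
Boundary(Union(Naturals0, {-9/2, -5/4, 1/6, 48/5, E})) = Union({-9/2, -5/4, 1/6, 48/5, E}, Naturals0)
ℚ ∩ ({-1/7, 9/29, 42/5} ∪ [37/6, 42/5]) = {-1/7, 9/29} ∪ (ℚ ∩ [37/6, 42/5])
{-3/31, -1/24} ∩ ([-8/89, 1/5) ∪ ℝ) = {-3/31, -1/24}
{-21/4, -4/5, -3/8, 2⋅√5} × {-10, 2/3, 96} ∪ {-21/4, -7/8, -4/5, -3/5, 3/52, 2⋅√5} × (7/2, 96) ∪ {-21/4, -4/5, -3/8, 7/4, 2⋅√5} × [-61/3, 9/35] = ({-21/4, -4/5, -3/8, 2⋅√5} × {-10, 2/3, 96}) ∪ ({-21/4, -4/5, -3/8, 7/4, 2⋅√5} × [-61/3, 9/35]) ∪ ({-21/4, -7/8, -4/5, -3/5, 3/52, 2⋅√5} × (7/2, 96))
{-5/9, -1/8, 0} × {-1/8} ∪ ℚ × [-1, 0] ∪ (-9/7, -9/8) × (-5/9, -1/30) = (ℚ × [-1, 0]) ∪ ((-9/7, -9/8) × (-5/9, -1/30))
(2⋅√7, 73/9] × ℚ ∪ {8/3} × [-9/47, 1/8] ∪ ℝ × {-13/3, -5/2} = (ℝ × {-13/3, -5/2}) ∪ ({8/3} × [-9/47, 1/8]) ∪ ((2⋅√7, 73/9] × ℚ)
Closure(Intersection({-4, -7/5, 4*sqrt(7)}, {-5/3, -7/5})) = {-7/5}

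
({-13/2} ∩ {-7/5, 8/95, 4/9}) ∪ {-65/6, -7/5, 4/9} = {-65/6, -7/5, 4/9}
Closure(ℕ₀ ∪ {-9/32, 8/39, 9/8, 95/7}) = {-9/32, 8/39, 9/8, 95/7} ∪ ℕ₀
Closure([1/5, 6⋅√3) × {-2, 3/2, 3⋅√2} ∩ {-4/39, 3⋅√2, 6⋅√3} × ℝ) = {3⋅√2} × {-2, 3/2, 3⋅√2}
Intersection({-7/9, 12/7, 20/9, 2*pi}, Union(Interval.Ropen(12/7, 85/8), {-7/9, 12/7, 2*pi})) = {-7/9, 12/7, 20/9, 2*pi}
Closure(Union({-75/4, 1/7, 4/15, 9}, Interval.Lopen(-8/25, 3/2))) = Union({-75/4, 9}, Interval(-8/25, 3/2))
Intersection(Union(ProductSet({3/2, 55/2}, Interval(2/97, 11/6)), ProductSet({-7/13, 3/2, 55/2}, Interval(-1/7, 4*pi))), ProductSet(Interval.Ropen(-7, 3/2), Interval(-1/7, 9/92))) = ProductSet({-7/13}, Interval(-1/7, 9/92))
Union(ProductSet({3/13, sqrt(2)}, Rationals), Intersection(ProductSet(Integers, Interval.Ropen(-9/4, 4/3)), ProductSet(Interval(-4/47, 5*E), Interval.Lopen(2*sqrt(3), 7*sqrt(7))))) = ProductSet({3/13, sqrt(2)}, Rationals)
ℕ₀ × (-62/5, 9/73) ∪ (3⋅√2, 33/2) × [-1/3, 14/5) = (ℕ₀ × (-62/5, 9/73)) ∪ ((3⋅√2, 33/2) × [-1/3, 14/5))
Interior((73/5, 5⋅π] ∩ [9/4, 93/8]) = ∅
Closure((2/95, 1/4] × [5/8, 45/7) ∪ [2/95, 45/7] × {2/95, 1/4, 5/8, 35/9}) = ({2/95, 1/4} × [5/8, 45/7]) ∪ ([2/95, 1/4] × {5/8, 45/7}) ∪ ((2/95, 1/4] × [5/8, 45/7)) ∪ ([2/95, 45/7] × {2/95, 1/4, 5/8, 35/9})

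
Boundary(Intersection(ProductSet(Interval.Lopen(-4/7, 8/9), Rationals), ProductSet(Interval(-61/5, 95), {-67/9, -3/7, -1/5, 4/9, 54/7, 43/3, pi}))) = ProductSet(Interval(-4/7, 8/9), {-67/9, -3/7, -1/5, 4/9, 54/7, 43/3})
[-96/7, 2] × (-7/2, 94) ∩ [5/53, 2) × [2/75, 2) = [5/53, 2) × [2/75, 2)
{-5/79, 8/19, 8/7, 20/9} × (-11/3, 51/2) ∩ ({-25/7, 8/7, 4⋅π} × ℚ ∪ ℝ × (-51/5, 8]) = ({8/7} × (ℚ ∩ (-11/3, 51/2))) ∪ ({-5/79, 8/19, 8/7, 20/9} × (-11/3, 8])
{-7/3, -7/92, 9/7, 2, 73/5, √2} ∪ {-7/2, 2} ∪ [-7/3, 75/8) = {-7/2, 73/5} ∪ [-7/3, 75/8)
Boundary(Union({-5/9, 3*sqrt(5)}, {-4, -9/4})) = {-4, -9/4, -5/9, 3*sqrt(5)}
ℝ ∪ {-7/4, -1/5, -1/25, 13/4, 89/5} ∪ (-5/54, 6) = (-∞, ∞)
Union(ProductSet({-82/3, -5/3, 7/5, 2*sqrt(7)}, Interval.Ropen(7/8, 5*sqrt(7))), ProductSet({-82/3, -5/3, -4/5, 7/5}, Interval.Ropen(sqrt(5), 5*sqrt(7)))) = Union(ProductSet({-82/3, -5/3, -4/5, 7/5}, Interval.Ropen(sqrt(5), 5*sqrt(7))), ProductSet({-82/3, -5/3, 7/5, 2*sqrt(7)}, Interval.Ropen(7/8, 5*sqrt(7))))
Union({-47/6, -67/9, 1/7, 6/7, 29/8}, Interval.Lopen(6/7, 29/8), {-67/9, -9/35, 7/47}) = Union({-47/6, -67/9, -9/35, 1/7, 7/47}, Interval(6/7, 29/8))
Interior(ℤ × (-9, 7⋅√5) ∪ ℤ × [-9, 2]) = ∅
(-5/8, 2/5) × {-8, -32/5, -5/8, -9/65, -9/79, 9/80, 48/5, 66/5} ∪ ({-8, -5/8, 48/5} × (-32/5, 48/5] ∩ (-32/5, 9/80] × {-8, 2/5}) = ({-5/8} × {2/5}) ∪ ((-5/8, 2/5) × {-8, -32/5, -5/8, -9/65, -9/79, 9/80, 48/5, 66/5})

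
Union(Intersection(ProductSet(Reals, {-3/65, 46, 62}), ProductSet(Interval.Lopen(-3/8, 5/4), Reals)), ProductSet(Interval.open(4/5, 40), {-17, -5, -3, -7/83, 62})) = Union(ProductSet(Interval.Lopen(-3/8, 5/4), {-3/65, 46, 62}), ProductSet(Interval.open(4/5, 40), {-17, -5, -3, -7/83, 62}))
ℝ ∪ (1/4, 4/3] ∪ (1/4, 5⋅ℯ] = (-∞, ∞)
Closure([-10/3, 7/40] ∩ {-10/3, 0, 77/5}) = {-10/3, 0}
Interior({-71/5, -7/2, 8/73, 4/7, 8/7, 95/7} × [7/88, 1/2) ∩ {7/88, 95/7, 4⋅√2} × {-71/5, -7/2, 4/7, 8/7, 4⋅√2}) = ∅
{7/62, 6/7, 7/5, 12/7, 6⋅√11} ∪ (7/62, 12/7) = [7/62, 12/7] ∪ {6⋅√11}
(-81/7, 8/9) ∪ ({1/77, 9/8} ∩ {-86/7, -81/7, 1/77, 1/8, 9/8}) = (-81/7, 8/9) ∪ {9/8}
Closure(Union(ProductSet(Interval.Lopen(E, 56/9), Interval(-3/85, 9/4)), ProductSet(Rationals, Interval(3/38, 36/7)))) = Union(ProductSet(Interval(E, 56/9), Interval(-3/85, 9/4)), ProductSet(Reals, Interval(9/4, 36/7)), ProductSet(Union(Interval(-oo, E), Interval(56/9, oo), Rationals), Interval(3/38, 36/7)))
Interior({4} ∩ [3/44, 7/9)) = ∅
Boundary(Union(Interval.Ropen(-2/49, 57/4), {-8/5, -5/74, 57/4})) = {-8/5, -5/74, -2/49, 57/4}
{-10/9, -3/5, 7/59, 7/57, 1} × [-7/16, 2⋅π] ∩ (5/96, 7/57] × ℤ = {7/59, 7/57} × {0, 1, …, 6}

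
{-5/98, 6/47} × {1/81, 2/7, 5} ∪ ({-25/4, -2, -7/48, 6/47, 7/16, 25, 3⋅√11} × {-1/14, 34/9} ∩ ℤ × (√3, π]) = {-5/98, 6/47} × {1/81, 2/7, 5}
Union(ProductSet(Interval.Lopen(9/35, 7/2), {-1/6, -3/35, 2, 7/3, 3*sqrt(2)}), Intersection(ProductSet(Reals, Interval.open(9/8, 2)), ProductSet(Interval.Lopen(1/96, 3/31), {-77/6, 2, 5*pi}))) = ProductSet(Interval.Lopen(9/35, 7/2), {-1/6, -3/35, 2, 7/3, 3*sqrt(2)})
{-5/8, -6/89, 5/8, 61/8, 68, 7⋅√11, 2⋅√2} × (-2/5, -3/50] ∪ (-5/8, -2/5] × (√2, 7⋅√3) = ((-5/8, -2/5] × (√2, 7⋅√3)) ∪ ({-5/8, -6/89, 5/8, 61/8, 68, 7⋅√11, 2⋅√2} × (-2/5, -3/50])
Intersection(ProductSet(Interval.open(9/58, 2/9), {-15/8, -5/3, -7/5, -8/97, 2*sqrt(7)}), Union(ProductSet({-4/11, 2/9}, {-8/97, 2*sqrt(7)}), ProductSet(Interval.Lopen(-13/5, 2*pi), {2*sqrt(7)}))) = ProductSet(Interval.open(9/58, 2/9), {2*sqrt(7)})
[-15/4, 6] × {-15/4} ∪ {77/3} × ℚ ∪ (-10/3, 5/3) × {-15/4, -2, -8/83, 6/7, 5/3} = ({77/3} × ℚ) ∪ ([-15/4, 6] × {-15/4}) ∪ ((-10/3, 5/3) × {-15/4, -2, -8/83, 6/7, 5/3})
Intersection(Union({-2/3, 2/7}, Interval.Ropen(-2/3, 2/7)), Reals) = Interval(-2/3, 2/7)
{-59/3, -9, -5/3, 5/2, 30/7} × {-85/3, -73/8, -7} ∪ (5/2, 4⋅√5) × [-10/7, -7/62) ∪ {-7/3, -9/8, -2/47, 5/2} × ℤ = ({-7/3, -9/8, -2/47, 5/2} × ℤ) ∪ ({-59/3, -9, -5/3, 5/2, 30/7} × {-85/3, -73/8, -7}) ∪ ((5/2, 4⋅√5) × [-10/7, -7/62))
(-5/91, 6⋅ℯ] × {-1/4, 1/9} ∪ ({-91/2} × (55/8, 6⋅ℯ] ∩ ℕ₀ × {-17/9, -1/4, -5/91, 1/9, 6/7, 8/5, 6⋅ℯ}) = (-5/91, 6⋅ℯ] × {-1/4, 1/9}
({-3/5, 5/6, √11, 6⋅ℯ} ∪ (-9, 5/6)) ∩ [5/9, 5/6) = [5/9, 5/6)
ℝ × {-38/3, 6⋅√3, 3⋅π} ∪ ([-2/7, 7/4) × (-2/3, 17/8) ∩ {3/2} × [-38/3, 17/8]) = ({3/2} × (-2/3, 17/8)) ∪ (ℝ × {-38/3, 6⋅√3, 3⋅π})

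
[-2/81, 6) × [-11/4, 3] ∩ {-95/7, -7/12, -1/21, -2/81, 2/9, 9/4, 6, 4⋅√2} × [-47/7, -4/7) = {-2/81, 2/9, 9/4, 4⋅√2} × [-11/4, -4/7)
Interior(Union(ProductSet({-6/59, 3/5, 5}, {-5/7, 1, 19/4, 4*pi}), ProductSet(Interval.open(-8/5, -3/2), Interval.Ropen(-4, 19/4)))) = ProductSet(Interval.open(-8/5, -3/2), Interval.open(-4, 19/4))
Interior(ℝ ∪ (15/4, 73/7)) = (-∞, ∞)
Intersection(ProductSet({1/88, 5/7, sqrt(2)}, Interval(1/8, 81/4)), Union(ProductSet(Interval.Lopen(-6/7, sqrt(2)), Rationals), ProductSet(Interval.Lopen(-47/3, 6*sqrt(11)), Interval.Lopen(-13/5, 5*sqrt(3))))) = ProductSet({1/88, 5/7, sqrt(2)}, Union(Intersection(Interval(1/8, 81/4), Rationals), Interval(1/8, 5*sqrt(3))))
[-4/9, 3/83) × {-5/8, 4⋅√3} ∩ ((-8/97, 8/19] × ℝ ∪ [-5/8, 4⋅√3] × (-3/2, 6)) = ([-4/9, 3/83) × {-5/8}) ∪ ((-8/97, 3/83) × {-5/8, 4⋅√3})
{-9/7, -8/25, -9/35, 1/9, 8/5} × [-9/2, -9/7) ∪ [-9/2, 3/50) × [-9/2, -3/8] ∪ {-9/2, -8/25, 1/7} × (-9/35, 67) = ({-9/2, -8/25, 1/7} × (-9/35, 67)) ∪ ([-9/2, 3/50) × [-9/2, -3/8]) ∪ ({-9/7, -8/25, -9/35, 1/9, 8/5} × [-9/2, -9/7))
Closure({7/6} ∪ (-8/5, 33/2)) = [-8/5, 33/2]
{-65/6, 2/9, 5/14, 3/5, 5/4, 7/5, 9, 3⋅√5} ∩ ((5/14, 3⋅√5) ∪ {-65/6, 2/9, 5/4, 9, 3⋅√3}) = {-65/6, 2/9, 3/5, 5/4, 7/5, 9}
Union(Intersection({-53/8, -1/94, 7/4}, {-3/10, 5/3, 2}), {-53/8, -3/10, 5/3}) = {-53/8, -3/10, 5/3}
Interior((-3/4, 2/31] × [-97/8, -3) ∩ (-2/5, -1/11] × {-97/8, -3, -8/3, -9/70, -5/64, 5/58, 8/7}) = ∅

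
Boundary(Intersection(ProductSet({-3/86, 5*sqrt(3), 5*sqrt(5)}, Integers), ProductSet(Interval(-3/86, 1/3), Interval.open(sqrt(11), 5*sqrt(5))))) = ProductSet({-3/86}, Range(4, 12, 1))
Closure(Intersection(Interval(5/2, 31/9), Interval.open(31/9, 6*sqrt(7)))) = EmptySet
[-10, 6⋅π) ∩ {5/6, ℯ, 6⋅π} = {5/6, ℯ}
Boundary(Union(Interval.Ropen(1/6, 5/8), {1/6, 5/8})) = {1/6, 5/8}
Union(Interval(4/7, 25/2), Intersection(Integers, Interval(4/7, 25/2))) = Union(Interval(4/7, 25/2), Range(1, 13, 1))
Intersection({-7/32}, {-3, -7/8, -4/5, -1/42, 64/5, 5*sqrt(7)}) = EmptySet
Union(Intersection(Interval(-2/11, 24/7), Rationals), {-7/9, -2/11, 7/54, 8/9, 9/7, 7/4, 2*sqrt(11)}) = Union({-7/9, 2*sqrt(11)}, Intersection(Interval(-2/11, 24/7), Rationals))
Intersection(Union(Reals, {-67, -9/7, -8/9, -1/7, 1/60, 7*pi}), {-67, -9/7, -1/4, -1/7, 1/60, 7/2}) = {-67, -9/7, -1/4, -1/7, 1/60, 7/2}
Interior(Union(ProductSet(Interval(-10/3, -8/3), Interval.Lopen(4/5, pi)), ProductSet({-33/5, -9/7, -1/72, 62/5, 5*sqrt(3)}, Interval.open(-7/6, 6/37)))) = ProductSet(Interval.open(-10/3, -8/3), Interval.open(4/5, pi))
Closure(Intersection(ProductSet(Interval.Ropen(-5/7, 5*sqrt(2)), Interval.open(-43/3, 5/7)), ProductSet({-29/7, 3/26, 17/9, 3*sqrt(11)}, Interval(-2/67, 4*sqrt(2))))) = ProductSet({3/26, 17/9}, Interval(-2/67, 5/7))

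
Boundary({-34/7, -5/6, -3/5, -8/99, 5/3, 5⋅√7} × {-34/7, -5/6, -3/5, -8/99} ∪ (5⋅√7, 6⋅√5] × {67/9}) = ([5⋅√7, 6⋅√5] × {67/9}) ∪ ({-34/7, -5/6, -3/5, -8/99, 5/3, 5⋅√7} × {-34/7, -5/6, -3/5, -8/99})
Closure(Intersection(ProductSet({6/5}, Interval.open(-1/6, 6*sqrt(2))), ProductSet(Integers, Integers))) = EmptySet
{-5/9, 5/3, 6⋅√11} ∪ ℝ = ℝ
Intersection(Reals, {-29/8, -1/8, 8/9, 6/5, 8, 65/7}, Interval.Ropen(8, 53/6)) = {8}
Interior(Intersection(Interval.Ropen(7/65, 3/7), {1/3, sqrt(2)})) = EmptySet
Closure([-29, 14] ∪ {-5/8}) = [-29, 14]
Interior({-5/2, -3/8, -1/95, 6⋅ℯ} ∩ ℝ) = ∅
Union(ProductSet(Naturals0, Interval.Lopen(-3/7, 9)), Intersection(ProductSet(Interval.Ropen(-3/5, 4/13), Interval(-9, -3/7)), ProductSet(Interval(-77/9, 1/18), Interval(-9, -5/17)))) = Union(ProductSet(Interval(-3/5, 1/18), Interval(-9, -3/7)), ProductSet(Naturals0, Interval.Lopen(-3/7, 9)))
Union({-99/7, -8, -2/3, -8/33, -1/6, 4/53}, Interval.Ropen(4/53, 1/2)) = Union({-99/7, -8, -2/3, -8/33, -1/6}, Interval.Ropen(4/53, 1/2))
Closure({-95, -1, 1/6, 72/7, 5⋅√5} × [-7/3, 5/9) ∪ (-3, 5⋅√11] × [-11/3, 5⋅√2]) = ({-95} × [-7/3, 5/9]) ∪ ({-95, -1, 1/6, 72/7, 5⋅√5} × [-7/3, 5/9)) ∪ ([-3, 5⋅√11] × [-11/3, 5⋅√2])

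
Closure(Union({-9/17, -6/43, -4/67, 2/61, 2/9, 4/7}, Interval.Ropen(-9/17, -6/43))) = Union({-4/67, 2/61, 2/9, 4/7}, Interval(-9/17, -6/43))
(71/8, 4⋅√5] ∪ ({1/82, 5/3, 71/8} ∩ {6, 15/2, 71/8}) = [71/8, 4⋅√5]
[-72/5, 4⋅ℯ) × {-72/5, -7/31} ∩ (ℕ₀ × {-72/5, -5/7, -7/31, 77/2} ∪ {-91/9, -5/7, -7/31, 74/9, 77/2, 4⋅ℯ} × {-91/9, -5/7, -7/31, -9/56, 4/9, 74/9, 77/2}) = ({-91/9, -5/7, -7/31, 74/9} × {-7/31}) ∪ ({0, 1, …, 10} × {-72/5, -7/31})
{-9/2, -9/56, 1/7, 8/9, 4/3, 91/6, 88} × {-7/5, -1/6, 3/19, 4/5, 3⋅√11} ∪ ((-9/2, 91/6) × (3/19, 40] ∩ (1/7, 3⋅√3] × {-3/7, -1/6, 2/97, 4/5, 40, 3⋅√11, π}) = ({-9/2, -9/56, 1/7, 8/9, 4/3, 91/6, 88} × {-7/5, -1/6, 3/19, 4/5, 3⋅√11}) ∪ ((1/7, 3⋅√3] × {4/5, 40, 3⋅√11, π})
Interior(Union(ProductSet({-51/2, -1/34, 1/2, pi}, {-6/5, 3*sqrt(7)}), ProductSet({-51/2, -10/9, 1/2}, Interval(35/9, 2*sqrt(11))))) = EmptySet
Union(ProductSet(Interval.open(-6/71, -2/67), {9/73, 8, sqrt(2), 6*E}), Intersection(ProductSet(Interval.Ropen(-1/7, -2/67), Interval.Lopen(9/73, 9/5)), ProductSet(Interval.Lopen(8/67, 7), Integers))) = ProductSet(Interval.open(-6/71, -2/67), {9/73, 8, sqrt(2), 6*E})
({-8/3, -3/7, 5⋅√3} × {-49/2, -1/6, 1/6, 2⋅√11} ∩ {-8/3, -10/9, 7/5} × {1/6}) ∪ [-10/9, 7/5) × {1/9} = ({-8/3} × {1/6}) ∪ ([-10/9, 7/5) × {1/9})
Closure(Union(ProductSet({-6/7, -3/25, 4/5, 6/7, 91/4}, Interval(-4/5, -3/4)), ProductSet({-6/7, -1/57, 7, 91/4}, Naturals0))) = Union(ProductSet({-6/7, -1/57, 7, 91/4}, Naturals0), ProductSet({-6/7, -3/25, 4/5, 6/7, 91/4}, Interval(-4/5, -3/4)))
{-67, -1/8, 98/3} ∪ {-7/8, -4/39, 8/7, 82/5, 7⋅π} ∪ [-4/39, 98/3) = {-67, -7/8, -1/8} ∪ [-4/39, 98/3]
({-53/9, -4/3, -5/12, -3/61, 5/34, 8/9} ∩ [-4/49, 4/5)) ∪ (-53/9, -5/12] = (-53/9, -5/12] ∪ {-3/61, 5/34}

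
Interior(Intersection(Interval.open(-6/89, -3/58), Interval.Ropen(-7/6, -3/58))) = Interval.open(-6/89, -3/58)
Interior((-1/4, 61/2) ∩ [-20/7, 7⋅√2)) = (-1/4, 7⋅√2)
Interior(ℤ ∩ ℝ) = ∅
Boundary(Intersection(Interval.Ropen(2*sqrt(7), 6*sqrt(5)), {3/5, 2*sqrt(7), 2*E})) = {2*sqrt(7), 2*E}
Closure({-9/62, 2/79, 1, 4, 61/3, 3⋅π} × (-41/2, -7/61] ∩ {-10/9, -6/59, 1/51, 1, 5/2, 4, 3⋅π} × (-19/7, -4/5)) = {1, 4, 3⋅π} × [-19/7, -4/5]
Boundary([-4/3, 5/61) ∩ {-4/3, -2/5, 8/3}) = {-4/3, -2/5}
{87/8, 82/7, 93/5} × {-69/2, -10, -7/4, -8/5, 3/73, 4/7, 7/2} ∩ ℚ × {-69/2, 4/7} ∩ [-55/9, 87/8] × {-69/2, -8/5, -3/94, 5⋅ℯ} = {87/8} × {-69/2}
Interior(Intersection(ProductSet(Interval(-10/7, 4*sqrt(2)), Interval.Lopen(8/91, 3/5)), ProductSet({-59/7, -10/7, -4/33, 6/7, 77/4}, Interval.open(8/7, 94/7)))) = EmptySet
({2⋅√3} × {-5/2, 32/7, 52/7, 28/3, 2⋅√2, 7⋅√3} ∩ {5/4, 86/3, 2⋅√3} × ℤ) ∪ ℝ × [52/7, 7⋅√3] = ℝ × [52/7, 7⋅√3]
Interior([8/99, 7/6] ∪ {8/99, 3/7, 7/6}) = (8/99, 7/6)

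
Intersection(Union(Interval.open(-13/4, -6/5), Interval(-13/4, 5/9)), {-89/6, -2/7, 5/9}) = {-2/7, 5/9}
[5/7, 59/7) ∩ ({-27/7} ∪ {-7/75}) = ∅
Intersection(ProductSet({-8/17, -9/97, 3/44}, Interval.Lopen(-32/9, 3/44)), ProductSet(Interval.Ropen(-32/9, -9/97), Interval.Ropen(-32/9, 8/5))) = ProductSet({-8/17}, Interval.Lopen(-32/9, 3/44))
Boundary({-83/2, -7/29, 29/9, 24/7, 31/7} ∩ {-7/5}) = ∅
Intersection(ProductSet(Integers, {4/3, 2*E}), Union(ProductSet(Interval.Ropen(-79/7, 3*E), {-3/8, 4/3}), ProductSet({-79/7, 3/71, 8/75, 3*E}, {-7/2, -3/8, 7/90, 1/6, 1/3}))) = ProductSet(Range(-11, 9, 1), {4/3})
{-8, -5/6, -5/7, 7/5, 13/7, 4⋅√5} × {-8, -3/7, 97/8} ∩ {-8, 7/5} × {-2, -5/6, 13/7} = ∅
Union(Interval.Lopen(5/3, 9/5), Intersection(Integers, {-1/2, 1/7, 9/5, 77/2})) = Interval.Lopen(5/3, 9/5)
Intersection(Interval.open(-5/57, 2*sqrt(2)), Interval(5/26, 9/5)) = Interval(5/26, 9/5)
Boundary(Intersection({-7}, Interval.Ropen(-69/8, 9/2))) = {-7}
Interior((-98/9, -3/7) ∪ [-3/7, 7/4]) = (-98/9, 7/4)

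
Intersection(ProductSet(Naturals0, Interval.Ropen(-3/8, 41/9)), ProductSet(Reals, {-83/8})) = EmptySet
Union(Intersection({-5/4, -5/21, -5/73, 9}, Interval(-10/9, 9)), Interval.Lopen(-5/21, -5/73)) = Union({9}, Interval(-5/21, -5/73))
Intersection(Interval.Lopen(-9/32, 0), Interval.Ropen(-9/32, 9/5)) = Interval.Lopen(-9/32, 0)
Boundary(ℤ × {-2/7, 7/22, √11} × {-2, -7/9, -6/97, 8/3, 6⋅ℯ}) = ℤ × {-2/7, 7/22, √11} × {-2, -7/9, -6/97, 8/3, 6⋅ℯ}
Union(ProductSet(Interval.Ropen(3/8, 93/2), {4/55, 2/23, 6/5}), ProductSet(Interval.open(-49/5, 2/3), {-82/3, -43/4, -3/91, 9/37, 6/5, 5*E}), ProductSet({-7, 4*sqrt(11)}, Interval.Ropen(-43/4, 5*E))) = Union(ProductSet({-7, 4*sqrt(11)}, Interval.Ropen(-43/4, 5*E)), ProductSet(Interval.open(-49/5, 2/3), {-82/3, -43/4, -3/91, 9/37, 6/5, 5*E}), ProductSet(Interval.Ropen(3/8, 93/2), {4/55, 2/23, 6/5}))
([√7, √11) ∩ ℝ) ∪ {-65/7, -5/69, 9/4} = {-65/7, -5/69, 9/4} ∪ [√7, √11)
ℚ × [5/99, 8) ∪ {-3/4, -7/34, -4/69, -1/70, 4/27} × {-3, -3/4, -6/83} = (ℚ × [5/99, 8)) ∪ ({-3/4, -7/34, -4/69, -1/70, 4/27} × {-3, -3/4, -6/83})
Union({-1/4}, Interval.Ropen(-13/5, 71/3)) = Interval.Ropen(-13/5, 71/3)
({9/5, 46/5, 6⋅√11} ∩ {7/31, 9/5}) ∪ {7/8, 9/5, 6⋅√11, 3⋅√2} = {7/8, 9/5, 6⋅√11, 3⋅√2}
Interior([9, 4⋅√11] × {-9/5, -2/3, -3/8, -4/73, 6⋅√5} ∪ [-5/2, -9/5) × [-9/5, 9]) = (-5/2, -9/5) × (-9/5, 9)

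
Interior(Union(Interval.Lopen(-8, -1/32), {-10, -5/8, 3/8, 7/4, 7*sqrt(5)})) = Interval.open(-8, -1/32)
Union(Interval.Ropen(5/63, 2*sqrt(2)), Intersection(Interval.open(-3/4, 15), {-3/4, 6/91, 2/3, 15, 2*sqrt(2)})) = Union({6/91}, Interval(5/63, 2*sqrt(2)))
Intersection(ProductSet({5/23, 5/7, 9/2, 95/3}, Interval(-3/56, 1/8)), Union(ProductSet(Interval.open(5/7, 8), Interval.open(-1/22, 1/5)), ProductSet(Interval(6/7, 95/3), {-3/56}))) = Union(ProductSet({9/2}, Interval.Lopen(-1/22, 1/8)), ProductSet({9/2, 95/3}, {-3/56}))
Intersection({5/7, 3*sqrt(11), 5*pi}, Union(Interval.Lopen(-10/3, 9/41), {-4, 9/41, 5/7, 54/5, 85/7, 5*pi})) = {5/7, 5*pi}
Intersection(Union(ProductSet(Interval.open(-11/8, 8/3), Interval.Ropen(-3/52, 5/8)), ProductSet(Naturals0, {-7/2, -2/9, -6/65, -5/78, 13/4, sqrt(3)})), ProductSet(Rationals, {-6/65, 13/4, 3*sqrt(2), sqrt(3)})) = ProductSet(Naturals0, {-6/65, 13/4, sqrt(3)})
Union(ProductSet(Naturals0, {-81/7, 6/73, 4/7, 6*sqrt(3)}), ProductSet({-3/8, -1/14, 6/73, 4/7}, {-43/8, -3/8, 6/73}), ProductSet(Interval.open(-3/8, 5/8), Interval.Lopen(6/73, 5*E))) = Union(ProductSet({-3/8, -1/14, 6/73, 4/7}, {-43/8, -3/8, 6/73}), ProductSet(Interval.open(-3/8, 5/8), Interval.Lopen(6/73, 5*E)), ProductSet(Naturals0, {-81/7, 6/73, 4/7, 6*sqrt(3)}))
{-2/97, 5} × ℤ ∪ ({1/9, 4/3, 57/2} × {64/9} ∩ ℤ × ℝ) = {-2/97, 5} × ℤ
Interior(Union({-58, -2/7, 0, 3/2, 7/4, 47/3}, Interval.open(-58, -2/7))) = Interval.open(-58, -2/7)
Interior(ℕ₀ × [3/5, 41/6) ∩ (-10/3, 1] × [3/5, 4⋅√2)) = ∅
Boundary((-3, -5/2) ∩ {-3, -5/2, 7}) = ∅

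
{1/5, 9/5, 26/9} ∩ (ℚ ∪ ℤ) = {1/5, 9/5, 26/9}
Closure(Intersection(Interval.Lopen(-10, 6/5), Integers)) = Range(-9, 2, 1)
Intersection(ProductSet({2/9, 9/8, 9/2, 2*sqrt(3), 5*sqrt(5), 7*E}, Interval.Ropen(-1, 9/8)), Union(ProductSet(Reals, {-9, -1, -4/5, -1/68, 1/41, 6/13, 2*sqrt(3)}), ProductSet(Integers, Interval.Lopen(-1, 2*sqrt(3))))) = ProductSet({2/9, 9/8, 9/2, 2*sqrt(3), 5*sqrt(5), 7*E}, {-1, -4/5, -1/68, 1/41, 6/13})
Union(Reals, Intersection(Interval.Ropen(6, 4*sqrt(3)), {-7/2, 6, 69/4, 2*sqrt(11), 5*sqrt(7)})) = Reals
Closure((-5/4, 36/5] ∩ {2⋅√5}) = {2⋅√5}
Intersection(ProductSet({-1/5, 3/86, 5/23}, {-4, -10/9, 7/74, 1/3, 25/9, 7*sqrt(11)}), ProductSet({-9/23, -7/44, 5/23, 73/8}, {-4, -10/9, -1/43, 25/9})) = ProductSet({5/23}, {-4, -10/9, 25/9})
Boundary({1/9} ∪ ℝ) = ∅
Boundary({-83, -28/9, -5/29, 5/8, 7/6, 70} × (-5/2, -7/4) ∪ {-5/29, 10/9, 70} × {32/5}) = ({-5/29, 10/9, 70} × {32/5}) ∪ ({-83, -28/9, -5/29, 5/8, 7/6, 70} × [-5/2, -7/4])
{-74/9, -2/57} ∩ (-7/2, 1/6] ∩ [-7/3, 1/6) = {-2/57}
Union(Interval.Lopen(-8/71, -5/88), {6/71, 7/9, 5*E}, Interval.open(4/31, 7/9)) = Union({6/71, 5*E}, Interval.Lopen(-8/71, -5/88), Interval.Lopen(4/31, 7/9))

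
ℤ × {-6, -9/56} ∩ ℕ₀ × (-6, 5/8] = ℕ₀ × {-9/56}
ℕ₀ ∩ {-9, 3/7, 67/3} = ∅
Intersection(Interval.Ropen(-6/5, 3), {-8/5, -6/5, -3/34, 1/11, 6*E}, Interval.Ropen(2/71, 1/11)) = EmptySet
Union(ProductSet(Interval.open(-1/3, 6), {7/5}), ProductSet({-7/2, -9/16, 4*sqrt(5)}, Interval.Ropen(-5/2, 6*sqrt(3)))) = Union(ProductSet({-7/2, -9/16, 4*sqrt(5)}, Interval.Ropen(-5/2, 6*sqrt(3))), ProductSet(Interval.open(-1/3, 6), {7/5}))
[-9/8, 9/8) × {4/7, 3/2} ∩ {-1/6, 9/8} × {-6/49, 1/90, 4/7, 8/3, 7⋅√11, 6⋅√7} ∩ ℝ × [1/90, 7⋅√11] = {-1/6} × {4/7}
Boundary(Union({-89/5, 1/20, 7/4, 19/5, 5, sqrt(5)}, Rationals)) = Reals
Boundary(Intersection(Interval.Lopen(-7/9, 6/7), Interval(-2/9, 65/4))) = {-2/9, 6/7}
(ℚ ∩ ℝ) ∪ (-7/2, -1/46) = ℚ ∪ [-7/2, -1/46]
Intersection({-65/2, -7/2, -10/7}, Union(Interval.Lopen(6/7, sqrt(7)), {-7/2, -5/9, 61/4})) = {-7/2}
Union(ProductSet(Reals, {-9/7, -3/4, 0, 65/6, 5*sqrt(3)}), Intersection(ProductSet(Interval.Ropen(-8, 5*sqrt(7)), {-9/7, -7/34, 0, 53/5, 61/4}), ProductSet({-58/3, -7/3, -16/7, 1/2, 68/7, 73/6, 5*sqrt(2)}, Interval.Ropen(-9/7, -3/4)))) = ProductSet(Reals, {-9/7, -3/4, 0, 65/6, 5*sqrt(3)})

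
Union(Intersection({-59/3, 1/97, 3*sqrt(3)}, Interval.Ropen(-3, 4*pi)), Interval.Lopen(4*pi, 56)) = Union({1/97, 3*sqrt(3)}, Interval.Lopen(4*pi, 56))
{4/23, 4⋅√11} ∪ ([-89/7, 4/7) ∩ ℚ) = {4⋅√11} ∪ (ℚ ∩ [-89/7, 4/7))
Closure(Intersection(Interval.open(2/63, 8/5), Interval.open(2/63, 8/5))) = Interval(2/63, 8/5)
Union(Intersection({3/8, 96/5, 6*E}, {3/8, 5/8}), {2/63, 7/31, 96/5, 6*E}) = {2/63, 7/31, 3/8, 96/5, 6*E}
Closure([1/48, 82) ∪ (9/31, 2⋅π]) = [1/48, 82]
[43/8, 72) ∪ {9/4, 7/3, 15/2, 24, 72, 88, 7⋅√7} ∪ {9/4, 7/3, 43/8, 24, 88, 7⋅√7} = {9/4, 7/3, 88} ∪ [43/8, 72]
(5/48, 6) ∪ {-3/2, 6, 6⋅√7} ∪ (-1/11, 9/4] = {-3/2, 6⋅√7} ∪ (-1/11, 6]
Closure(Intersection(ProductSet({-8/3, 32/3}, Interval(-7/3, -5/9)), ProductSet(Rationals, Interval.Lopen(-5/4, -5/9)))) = ProductSet({-8/3, 32/3}, Interval(-5/4, -5/9))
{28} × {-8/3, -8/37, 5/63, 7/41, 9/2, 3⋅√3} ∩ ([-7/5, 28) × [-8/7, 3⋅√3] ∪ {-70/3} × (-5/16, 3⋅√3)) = ∅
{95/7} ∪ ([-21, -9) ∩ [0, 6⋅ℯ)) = {95/7}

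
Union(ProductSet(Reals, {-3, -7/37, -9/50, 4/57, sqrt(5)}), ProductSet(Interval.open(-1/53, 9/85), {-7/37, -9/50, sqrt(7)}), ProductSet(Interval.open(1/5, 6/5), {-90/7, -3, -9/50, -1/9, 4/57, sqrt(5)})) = Union(ProductSet(Interval.open(-1/53, 9/85), {-7/37, -9/50, sqrt(7)}), ProductSet(Interval.open(1/5, 6/5), {-90/7, -3, -9/50, -1/9, 4/57, sqrt(5)}), ProductSet(Reals, {-3, -7/37, -9/50, 4/57, sqrt(5)}))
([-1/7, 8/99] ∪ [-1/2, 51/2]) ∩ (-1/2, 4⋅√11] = (-1/2, 4⋅√11]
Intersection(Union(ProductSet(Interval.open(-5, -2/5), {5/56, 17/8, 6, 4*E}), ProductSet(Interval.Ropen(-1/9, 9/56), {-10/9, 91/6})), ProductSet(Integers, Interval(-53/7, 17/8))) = Union(ProductSet(Range(-4, 0, 1), {5/56, 17/8}), ProductSet(Range(0, 1, 1), {-10/9}))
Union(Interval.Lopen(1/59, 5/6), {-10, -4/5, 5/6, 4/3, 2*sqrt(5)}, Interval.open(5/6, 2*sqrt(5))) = Union({-10, -4/5}, Interval.Lopen(1/59, 2*sqrt(5)))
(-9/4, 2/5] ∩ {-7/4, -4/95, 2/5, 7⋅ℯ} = {-7/4, -4/95, 2/5}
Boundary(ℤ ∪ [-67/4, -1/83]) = {-67/4, -1/83} ∪ (ℤ \ (-67/4, -1/83))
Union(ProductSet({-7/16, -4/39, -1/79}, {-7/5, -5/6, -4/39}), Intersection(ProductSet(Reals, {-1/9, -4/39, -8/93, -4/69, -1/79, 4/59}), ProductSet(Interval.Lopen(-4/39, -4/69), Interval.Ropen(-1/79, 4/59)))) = Union(ProductSet({-7/16, -4/39, -1/79}, {-7/5, -5/6, -4/39}), ProductSet(Interval.Lopen(-4/39, -4/69), {-1/79}))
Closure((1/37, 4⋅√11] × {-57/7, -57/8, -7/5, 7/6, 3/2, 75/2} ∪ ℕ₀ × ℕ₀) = (ℕ₀ × ℕ₀) ∪ ([1/37, 4⋅√11] × {-57/7, -57/8, -7/5, 7/6, 3/2, 75/2})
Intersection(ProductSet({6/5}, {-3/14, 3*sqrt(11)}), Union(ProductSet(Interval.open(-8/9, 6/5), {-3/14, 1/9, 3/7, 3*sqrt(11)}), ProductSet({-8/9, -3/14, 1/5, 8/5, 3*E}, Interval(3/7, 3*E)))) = EmptySet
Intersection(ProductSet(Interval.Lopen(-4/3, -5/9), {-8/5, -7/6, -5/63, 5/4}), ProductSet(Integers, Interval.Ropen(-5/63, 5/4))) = ProductSet(Range(-1, 0, 1), {-5/63})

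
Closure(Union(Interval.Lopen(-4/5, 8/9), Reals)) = Interval(-oo, oo)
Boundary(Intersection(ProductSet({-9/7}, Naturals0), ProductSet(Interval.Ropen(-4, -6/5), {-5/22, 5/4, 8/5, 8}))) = ProductSet({-9/7}, {8})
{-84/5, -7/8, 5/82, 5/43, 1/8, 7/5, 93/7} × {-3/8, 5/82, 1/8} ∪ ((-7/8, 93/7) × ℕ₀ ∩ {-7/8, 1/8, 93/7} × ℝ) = ({1/8} × ℕ₀) ∪ ({-84/5, -7/8, 5/82, 5/43, 1/8, 7/5, 93/7} × {-3/8, 5/82, 1/8})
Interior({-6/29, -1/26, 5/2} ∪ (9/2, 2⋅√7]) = (9/2, 2⋅√7)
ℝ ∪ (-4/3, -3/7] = (-∞, ∞)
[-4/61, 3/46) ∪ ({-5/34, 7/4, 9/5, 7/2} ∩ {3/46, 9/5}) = [-4/61, 3/46) ∪ {9/5}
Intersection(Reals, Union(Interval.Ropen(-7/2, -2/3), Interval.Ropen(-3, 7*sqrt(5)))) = Interval.Ropen(-7/2, 7*sqrt(5))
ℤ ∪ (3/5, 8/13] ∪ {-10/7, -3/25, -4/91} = ℤ ∪ {-10/7, -3/25, -4/91} ∪ (3/5, 8/13]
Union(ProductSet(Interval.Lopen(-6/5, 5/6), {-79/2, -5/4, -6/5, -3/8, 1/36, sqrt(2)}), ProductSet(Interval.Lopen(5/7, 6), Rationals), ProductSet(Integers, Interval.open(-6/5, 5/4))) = Union(ProductSet(Integers, Interval.open(-6/5, 5/4)), ProductSet(Interval.Lopen(-6/5, 5/6), {-79/2, -5/4, -6/5, -3/8, 1/36, sqrt(2)}), ProductSet(Interval.Lopen(5/7, 6), Rationals))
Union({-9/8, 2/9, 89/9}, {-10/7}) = {-10/7, -9/8, 2/9, 89/9}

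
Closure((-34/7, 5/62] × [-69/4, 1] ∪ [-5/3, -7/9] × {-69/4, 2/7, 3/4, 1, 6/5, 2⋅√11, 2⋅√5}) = ([-34/7, 5/62] × [-69/4, 1]) ∪ ([-5/3, -7/9] × {-69/4, 2/7, 3/4, 1, 6/5, 2⋅√11, 2⋅√5})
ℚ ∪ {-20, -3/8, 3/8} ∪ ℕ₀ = ℚ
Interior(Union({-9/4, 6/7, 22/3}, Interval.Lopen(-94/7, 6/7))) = Interval.open(-94/7, 6/7)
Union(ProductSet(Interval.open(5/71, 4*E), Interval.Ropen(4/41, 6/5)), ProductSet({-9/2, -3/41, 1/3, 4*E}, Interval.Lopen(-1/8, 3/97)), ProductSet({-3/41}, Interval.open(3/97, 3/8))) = Union(ProductSet({-3/41}, Interval.open(3/97, 3/8)), ProductSet({-9/2, -3/41, 1/3, 4*E}, Interval.Lopen(-1/8, 3/97)), ProductSet(Interval.open(5/71, 4*E), Interval.Ropen(4/41, 6/5)))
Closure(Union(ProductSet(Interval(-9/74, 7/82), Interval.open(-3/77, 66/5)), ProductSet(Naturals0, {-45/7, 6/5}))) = Union(ProductSet(Interval(-9/74, 7/82), Interval(-3/77, 66/5)), ProductSet(Naturals0, {-45/7, 6/5}))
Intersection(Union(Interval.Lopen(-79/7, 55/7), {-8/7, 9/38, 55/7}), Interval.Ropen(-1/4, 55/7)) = Interval.Ropen(-1/4, 55/7)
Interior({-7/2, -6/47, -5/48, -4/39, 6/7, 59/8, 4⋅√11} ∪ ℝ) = ℝ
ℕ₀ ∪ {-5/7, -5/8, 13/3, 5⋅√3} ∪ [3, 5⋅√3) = {-5/7, -5/8} ∪ ℕ₀ ∪ [3, 5⋅√3]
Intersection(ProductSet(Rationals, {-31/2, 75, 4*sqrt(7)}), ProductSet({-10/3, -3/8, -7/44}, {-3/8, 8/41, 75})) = ProductSet({-10/3, -3/8, -7/44}, {75})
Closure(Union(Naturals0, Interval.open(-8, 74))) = Union(Complement(Naturals0, Interval.open(-8, 74)), Interval(-8, 74), Naturals0)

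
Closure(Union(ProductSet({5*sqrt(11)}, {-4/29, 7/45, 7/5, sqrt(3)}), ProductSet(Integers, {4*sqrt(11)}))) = Union(ProductSet({5*sqrt(11)}, {-4/29, 7/45, 7/5, sqrt(3)}), ProductSet(Integers, {4*sqrt(11)}))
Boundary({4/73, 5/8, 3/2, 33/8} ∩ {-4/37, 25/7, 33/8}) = {33/8}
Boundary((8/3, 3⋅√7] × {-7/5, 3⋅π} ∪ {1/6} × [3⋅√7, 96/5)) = ({1/6} × [3⋅√7, 96/5]) ∪ ([8/3, 3⋅√7] × {-7/5, 3⋅π})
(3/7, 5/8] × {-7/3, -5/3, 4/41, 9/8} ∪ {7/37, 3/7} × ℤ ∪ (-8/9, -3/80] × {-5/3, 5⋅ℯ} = ({7/37, 3/7} × ℤ) ∪ ((-8/9, -3/80] × {-5/3, 5⋅ℯ}) ∪ ((3/7, 5/8] × {-7/3, -5/3, 4/41, 9/8})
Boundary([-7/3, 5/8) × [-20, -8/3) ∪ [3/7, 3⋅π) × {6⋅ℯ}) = ({-7/3, 5/8} × [-20, -8/3]) ∪ ([-7/3, 5/8] × {-20, -8/3}) ∪ ([3/7, 3⋅π] × {6⋅ℯ})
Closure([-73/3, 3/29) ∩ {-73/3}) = {-73/3}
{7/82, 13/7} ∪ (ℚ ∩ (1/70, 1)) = {13/7} ∪ (ℚ ∩ (1/70, 1))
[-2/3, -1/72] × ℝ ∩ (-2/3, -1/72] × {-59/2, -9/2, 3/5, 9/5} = (-2/3, -1/72] × {-59/2, -9/2, 3/5, 9/5}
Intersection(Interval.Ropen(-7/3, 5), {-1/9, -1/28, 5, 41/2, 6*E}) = {-1/9, -1/28}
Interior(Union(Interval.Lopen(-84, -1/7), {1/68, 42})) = Interval.open(-84, -1/7)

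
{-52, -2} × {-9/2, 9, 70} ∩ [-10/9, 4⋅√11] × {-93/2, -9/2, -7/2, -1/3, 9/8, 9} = ∅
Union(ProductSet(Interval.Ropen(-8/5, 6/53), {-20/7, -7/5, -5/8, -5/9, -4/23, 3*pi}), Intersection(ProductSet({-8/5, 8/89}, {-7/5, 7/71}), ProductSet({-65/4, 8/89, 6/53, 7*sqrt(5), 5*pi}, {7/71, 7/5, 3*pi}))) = Union(ProductSet({8/89}, {7/71}), ProductSet(Interval.Ropen(-8/5, 6/53), {-20/7, -7/5, -5/8, -5/9, -4/23, 3*pi}))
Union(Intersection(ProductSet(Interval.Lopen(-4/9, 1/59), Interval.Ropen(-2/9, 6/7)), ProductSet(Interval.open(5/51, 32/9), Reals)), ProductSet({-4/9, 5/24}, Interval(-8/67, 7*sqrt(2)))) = ProductSet({-4/9, 5/24}, Interval(-8/67, 7*sqrt(2)))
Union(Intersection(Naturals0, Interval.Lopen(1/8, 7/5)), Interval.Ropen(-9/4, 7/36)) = Union(Interval.Ropen(-9/4, 7/36), Range(1, 2, 1))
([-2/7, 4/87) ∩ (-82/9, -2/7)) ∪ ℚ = ℚ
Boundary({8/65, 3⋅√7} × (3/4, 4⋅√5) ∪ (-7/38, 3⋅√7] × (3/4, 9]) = ({-7/38, 3⋅√7} × [3/4, 9]) ∪ ([-7/38, 3⋅√7] × {3/4, 9})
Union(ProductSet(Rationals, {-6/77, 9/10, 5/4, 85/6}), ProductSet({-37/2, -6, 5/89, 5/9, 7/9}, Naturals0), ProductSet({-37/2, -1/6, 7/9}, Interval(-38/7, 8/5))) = Union(ProductSet({-37/2, -1/6, 7/9}, Interval(-38/7, 8/5)), ProductSet({-37/2, -6, 5/89, 5/9, 7/9}, Naturals0), ProductSet(Rationals, {-6/77, 9/10, 5/4, 85/6}))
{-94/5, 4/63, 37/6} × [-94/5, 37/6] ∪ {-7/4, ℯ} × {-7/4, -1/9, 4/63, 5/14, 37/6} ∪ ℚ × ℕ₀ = (ℚ × ℕ₀) ∪ ({-7/4, ℯ} × {-7/4, -1/9, 4/63, 5/14, 37/6}) ∪ ({-94/5, 4/63, 37/6} × [-94/5, 37/6])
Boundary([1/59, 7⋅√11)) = {1/59, 7⋅√11}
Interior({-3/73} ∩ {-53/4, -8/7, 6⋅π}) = ∅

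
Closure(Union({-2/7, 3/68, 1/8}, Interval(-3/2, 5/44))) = Union({1/8}, Interval(-3/2, 5/44))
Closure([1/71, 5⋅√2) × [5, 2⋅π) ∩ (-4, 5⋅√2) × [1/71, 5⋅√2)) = ({1/71, 5⋅√2} × [5, 2⋅π]) ∪ ([1/71, 5⋅√2] × {5, 2⋅π}) ∪ ([1/71, 5⋅√2) × [5, 2⋅π))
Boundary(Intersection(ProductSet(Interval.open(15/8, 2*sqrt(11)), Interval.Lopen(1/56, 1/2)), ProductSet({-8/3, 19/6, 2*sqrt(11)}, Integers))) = EmptySet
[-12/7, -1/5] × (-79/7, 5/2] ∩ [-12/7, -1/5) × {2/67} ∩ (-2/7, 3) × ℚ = (-2/7, -1/5) × {2/67}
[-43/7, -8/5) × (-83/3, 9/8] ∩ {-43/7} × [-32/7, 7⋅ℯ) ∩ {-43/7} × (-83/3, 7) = {-43/7} × [-32/7, 9/8]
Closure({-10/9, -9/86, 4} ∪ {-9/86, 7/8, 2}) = {-10/9, -9/86, 7/8, 2, 4}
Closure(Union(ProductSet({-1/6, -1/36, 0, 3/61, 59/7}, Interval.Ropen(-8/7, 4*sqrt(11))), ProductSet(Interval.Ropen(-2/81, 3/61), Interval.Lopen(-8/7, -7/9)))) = Union(ProductSet({-2/81, 3/61}, Interval(-8/7, -7/9)), ProductSet({-1/6, -1/36, 0, 3/61, 59/7}, Interval(-8/7, 4*sqrt(11))), ProductSet(Interval(-2/81, 3/61), {-8/7, -7/9}), ProductSet(Interval.Ropen(-2/81, 3/61), Interval.Lopen(-8/7, -7/9)))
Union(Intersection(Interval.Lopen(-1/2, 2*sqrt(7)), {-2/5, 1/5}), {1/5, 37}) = {-2/5, 1/5, 37}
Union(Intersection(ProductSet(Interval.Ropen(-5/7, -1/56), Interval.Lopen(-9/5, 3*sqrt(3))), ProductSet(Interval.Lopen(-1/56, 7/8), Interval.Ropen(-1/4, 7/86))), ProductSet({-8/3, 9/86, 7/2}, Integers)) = ProductSet({-8/3, 9/86, 7/2}, Integers)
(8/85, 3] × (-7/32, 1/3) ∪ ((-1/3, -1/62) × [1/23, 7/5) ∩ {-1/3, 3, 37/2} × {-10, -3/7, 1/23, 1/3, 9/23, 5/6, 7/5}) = (8/85, 3] × (-7/32, 1/3)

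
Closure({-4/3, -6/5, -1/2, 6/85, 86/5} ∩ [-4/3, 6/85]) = {-4/3, -6/5, -1/2, 6/85}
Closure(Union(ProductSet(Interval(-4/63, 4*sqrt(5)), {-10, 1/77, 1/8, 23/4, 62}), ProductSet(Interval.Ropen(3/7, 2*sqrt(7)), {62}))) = ProductSet(Interval(-4/63, 4*sqrt(5)), {-10, 1/77, 1/8, 23/4, 62})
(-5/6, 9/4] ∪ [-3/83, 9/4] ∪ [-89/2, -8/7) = [-89/2, -8/7) ∪ (-5/6, 9/4]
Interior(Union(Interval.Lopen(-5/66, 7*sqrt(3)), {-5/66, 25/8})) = Interval.open(-5/66, 7*sqrt(3))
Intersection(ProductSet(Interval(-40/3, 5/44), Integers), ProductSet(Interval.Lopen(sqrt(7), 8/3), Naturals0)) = EmptySet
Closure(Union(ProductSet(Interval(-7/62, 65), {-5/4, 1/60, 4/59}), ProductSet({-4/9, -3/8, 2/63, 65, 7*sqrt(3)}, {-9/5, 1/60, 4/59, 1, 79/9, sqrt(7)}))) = Union(ProductSet({-4/9, -3/8, 2/63, 65, 7*sqrt(3)}, {-9/5, 1/60, 4/59, 1, 79/9, sqrt(7)}), ProductSet(Interval(-7/62, 65), {-5/4, 1/60, 4/59}))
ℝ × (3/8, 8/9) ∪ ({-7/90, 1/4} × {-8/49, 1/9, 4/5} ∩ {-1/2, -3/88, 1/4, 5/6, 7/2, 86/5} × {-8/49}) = ({1/4} × {-8/49}) ∪ (ℝ × (3/8, 8/9))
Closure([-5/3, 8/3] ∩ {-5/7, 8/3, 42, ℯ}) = {-5/7, 8/3}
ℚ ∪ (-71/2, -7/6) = ℚ ∪ [-71/2, -7/6]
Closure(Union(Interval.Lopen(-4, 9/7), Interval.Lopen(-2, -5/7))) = Interval(-4, 9/7)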